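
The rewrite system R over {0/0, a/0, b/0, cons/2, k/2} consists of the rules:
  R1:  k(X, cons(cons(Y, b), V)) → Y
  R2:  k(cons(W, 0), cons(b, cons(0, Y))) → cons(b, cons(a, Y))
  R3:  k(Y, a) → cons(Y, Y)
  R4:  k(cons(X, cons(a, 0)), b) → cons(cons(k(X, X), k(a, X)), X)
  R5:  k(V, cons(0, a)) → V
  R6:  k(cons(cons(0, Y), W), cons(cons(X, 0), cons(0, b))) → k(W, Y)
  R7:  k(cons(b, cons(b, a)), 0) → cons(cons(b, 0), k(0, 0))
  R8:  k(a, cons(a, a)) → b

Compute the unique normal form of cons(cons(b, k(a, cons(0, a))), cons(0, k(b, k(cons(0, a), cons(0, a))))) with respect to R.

cons(cons(b, a), cons(0, b))

1. cons(cons(b, k(a, cons(0, a))), cons(0, k(b, k(cons(0, a), cons(0, a)))))  →  cons(cons(b, a), cons(0, k(b, k(cons(0, a), cons(0, a)))))   [R5 at 1.2]
2. cons(cons(b, a), cons(0, k(b, k(cons(0, a), cons(0, a)))))  →  cons(cons(b, a), cons(0, k(b, cons(0, a))))   [R5 at 2.2.2]
3. cons(cons(b, a), cons(0, k(b, cons(0, a))))  →  cons(cons(b, a), cons(0, b))   [R5 at 2.2]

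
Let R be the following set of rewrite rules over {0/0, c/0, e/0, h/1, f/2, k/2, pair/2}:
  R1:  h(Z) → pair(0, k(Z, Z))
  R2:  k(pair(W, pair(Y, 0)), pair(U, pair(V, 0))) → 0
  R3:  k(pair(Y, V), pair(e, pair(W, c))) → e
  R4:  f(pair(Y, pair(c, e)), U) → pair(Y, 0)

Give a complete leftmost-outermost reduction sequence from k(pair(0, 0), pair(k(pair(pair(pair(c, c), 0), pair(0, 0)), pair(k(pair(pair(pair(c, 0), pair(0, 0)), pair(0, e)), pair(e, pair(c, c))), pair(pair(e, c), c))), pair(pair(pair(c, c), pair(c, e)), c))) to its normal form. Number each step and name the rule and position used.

e

1. k(pair(0, 0), pair(k(pair(pair(pair(c, c), 0), pair(0, 0)), pair(k(pair(pair(pair(c, 0), pair(0, 0)), pair(0, e)), pair(e, pair(c, c))), pair(pair(e, c), c))), pair(pair(pair(c, c), pair(c, e)), c)))  →  k(pair(0, 0), pair(k(pair(pair(pair(c, c), 0), pair(0, 0)), pair(e, pair(pair(e, c), c))), pair(pair(pair(c, c), pair(c, e)), c)))   [R3 at 2.1.2.1]
2. k(pair(0, 0), pair(k(pair(pair(pair(c, c), 0), pair(0, 0)), pair(e, pair(pair(e, c), c))), pair(pair(pair(c, c), pair(c, e)), c)))  →  k(pair(0, 0), pair(e, pair(pair(pair(c, c), pair(c, e)), c)))   [R3 at 2.1]
3. k(pair(0, 0), pair(e, pair(pair(pair(c, c), pair(c, e)), c)))  →  e   [R3 at ε]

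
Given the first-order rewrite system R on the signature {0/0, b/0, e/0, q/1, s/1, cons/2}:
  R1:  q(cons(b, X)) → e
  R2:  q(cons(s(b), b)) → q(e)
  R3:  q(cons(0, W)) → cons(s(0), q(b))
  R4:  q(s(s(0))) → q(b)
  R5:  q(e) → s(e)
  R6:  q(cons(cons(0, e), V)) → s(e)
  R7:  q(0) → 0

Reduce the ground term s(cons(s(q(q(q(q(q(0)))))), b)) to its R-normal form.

s(cons(s(0), b))

1. s(cons(s(q(q(q(q(q(0)))))), b))  →  s(cons(s(q(q(q(q(0))))), b))   [R7 at 1.1.1.1.1.1.1]
2. s(cons(s(q(q(q(q(0))))), b))  →  s(cons(s(q(q(q(0)))), b))   [R7 at 1.1.1.1.1.1]
3. s(cons(s(q(q(q(0)))), b))  →  s(cons(s(q(q(0))), b))   [R7 at 1.1.1.1.1]
4. s(cons(s(q(q(0))), b))  →  s(cons(s(q(0)), b))   [R7 at 1.1.1.1]
5. s(cons(s(q(0)), b))  →  s(cons(s(0), b))   [R7 at 1.1.1]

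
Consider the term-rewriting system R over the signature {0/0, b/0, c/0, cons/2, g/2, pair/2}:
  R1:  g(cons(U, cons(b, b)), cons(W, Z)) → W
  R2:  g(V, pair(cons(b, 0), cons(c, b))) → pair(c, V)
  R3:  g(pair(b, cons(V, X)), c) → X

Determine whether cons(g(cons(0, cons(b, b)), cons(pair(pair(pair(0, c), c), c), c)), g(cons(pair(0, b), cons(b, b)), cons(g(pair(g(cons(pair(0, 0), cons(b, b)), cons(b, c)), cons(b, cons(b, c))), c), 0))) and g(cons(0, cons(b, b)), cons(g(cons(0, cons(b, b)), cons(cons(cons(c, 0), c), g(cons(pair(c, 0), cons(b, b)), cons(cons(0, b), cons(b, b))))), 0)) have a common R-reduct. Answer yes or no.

Reduce t₁ = cons(g(cons(0, cons(b, b)), cons(pair(pair(pair(0, c), c), c), c)), g(cons(pair(0, b), cons(b, b)), cons(g(pair(g(cons(pair(0, 0), cons(b, b)), cons(b, c)), cons(b, cons(b, c))), c), 0))):
1. cons(g(cons(0, cons(b, b)), cons(pair(pair(pair(0, c), c), c), c)), g(cons(pair(0, b), cons(b, b)), cons(g(pair(g(cons(pair(0, 0), cons(b, b)), cons(b, c)), cons(b, cons(b, c))), c), 0)))  →  cons(pair(pair(pair(0, c), c), c), g(cons(pair(0, b), cons(b, b)), cons(g(pair(g(cons(pair(0, 0), cons(b, b)), cons(b, c)), cons(b, cons(b, c))), c), 0)))   [R1 at 1]
2. cons(pair(pair(pair(0, c), c), c), g(cons(pair(0, b), cons(b, b)), cons(g(pair(g(cons(pair(0, 0), cons(b, b)), cons(b, c)), cons(b, cons(b, c))), c), 0)))  →  cons(pair(pair(pair(0, c), c), c), g(pair(g(cons(pair(0, 0), cons(b, b)), cons(b, c)), cons(b, cons(b, c))), c))   [R1 at 2]
3. cons(pair(pair(pair(0, c), c), c), g(pair(g(cons(pair(0, 0), cons(b, b)), cons(b, c)), cons(b, cons(b, c))), c))  →  cons(pair(pair(pair(0, c), c), c), g(pair(b, cons(b, cons(b, c))), c))   [R1 at 2.1.1]
4. cons(pair(pair(pair(0, c), c), c), g(pair(b, cons(b, cons(b, c))), c))  →  cons(pair(pair(pair(0, c), c), c), cons(b, c))   [R3 at 2]

Reduce t₂ = g(cons(0, cons(b, b)), cons(g(cons(0, cons(b, b)), cons(cons(cons(c, 0), c), g(cons(pair(c, 0), cons(b, b)), cons(cons(0, b), cons(b, b))))), 0)):
1. g(cons(0, cons(b, b)), cons(g(cons(0, cons(b, b)), cons(cons(cons(c, 0), c), g(cons(pair(c, 0), cons(b, b)), cons(cons(0, b), cons(b, b))))), 0))  →  g(cons(0, cons(b, b)), cons(cons(cons(c, 0), c), g(cons(pair(c, 0), cons(b, b)), cons(cons(0, b), cons(b, b)))))   [R1 at ε]
2. g(cons(0, cons(b, b)), cons(cons(cons(c, 0), c), g(cons(pair(c, 0), cons(b, b)), cons(cons(0, b), cons(b, b)))))  →  cons(cons(c, 0), c)   [R1 at ε]

no — NF(t₁) = cons(pair(pair(pair(0, c), c), c), cons(b, c)), NF(t₂) = cons(cons(c, 0), c)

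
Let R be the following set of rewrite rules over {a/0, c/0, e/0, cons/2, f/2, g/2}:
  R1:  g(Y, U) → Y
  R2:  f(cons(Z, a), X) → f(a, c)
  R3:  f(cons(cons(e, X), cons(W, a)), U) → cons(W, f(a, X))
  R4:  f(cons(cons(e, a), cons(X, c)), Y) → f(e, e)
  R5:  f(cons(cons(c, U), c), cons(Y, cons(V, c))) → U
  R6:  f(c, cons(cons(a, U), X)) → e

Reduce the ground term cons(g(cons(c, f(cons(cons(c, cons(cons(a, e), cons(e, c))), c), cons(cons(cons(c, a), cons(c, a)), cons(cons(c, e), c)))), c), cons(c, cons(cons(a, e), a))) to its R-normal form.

cons(cons(c, cons(cons(a, e), cons(e, c))), cons(c, cons(cons(a, e), a)))

1. cons(g(cons(c, f(cons(cons(c, cons(cons(a, e), cons(e, c))), c), cons(cons(cons(c, a), cons(c, a)), cons(cons(c, e), c)))), c), cons(c, cons(cons(a, e), a)))  →  cons(cons(c, f(cons(cons(c, cons(cons(a, e), cons(e, c))), c), cons(cons(cons(c, a), cons(c, a)), cons(cons(c, e), c)))), cons(c, cons(cons(a, e), a)))   [R1 at 1]
2. cons(cons(c, f(cons(cons(c, cons(cons(a, e), cons(e, c))), c), cons(cons(cons(c, a), cons(c, a)), cons(cons(c, e), c)))), cons(c, cons(cons(a, e), a)))  →  cons(cons(c, cons(cons(a, e), cons(e, c))), cons(c, cons(cons(a, e), a)))   [R5 at 1.2]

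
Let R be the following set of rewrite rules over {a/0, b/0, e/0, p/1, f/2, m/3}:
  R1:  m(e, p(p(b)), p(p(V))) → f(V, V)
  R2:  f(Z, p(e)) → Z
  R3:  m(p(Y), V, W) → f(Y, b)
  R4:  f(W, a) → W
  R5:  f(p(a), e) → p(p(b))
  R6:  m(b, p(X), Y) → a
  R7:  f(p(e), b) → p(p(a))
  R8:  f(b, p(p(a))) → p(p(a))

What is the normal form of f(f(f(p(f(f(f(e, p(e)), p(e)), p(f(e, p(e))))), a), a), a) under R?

1. f(f(f(p(f(f(f(e, p(e)), p(e)), p(f(e, p(e))))), a), a), a)  →  f(f(p(f(f(f(e, p(e)), p(e)), p(f(e, p(e))))), a), a)   [R4 at ε]
2. f(f(p(f(f(f(e, p(e)), p(e)), p(f(e, p(e))))), a), a)  →  f(p(f(f(f(e, p(e)), p(e)), p(f(e, p(e))))), a)   [R4 at ε]
3. f(p(f(f(f(e, p(e)), p(e)), p(f(e, p(e))))), a)  →  p(f(f(f(e, p(e)), p(e)), p(f(e, p(e)))))   [R4 at ε]
4. p(f(f(f(e, p(e)), p(e)), p(f(e, p(e)))))  →  p(f(f(e, p(e)), p(f(e, p(e)))))   [R2 at 1.1]
5. p(f(f(e, p(e)), p(f(e, p(e)))))  →  p(f(e, p(f(e, p(e)))))   [R2 at 1.1]
6. p(f(e, p(f(e, p(e)))))  →  p(f(e, p(e)))   [R2 at 1.2.1]
7. p(f(e, p(e)))  →  p(e)   [R2 at 1]

p(e)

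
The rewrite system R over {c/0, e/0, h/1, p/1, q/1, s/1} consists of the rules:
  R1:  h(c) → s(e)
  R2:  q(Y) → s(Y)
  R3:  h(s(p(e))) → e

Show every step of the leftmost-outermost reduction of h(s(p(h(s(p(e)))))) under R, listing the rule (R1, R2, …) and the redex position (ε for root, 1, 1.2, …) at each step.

e

1. h(s(p(h(s(p(e))))))  →  h(s(p(e)))   [R3 at 1.1.1]
2. h(s(p(e)))  →  e   [R3 at ε]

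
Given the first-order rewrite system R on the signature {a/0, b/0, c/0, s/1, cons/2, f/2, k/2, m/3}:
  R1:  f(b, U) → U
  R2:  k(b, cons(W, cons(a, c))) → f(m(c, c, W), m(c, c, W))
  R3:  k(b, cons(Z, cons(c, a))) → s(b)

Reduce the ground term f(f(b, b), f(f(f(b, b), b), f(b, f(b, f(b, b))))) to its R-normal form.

1. f(f(b, b), f(f(f(b, b), b), f(b, f(b, f(b, b)))))  →  f(b, f(f(f(b, b), b), f(b, f(b, f(b, b)))))   [R1 at 1]
2. f(b, f(f(f(b, b), b), f(b, f(b, f(b, b)))))  →  f(f(f(b, b), b), f(b, f(b, f(b, b))))   [R1 at ε]
3. f(f(f(b, b), b), f(b, f(b, f(b, b))))  →  f(f(b, b), f(b, f(b, f(b, b))))   [R1 at 1.1]
4. f(f(b, b), f(b, f(b, f(b, b))))  →  f(b, f(b, f(b, f(b, b))))   [R1 at 1]
5. f(b, f(b, f(b, f(b, b))))  →  f(b, f(b, f(b, b)))   [R1 at ε]
6. f(b, f(b, f(b, b)))  →  f(b, f(b, b))   [R1 at ε]
7. f(b, f(b, b))  →  f(b, b)   [R1 at ε]
8. f(b, b)  →  b   [R1 at ε]

b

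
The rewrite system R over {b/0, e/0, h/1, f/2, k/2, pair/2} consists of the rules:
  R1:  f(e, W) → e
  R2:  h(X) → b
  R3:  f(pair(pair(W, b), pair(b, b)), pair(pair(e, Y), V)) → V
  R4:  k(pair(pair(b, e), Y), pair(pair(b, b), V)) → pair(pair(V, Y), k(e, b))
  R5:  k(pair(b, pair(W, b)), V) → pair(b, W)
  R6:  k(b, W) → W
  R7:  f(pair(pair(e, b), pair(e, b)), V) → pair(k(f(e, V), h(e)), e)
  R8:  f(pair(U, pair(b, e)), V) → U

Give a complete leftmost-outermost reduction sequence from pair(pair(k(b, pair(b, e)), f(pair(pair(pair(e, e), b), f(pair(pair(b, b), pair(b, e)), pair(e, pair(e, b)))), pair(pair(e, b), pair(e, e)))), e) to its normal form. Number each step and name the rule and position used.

pair(pair(pair(b, e), pair(e, e)), e)

1. pair(pair(k(b, pair(b, e)), f(pair(pair(pair(e, e), b), f(pair(pair(b, b), pair(b, e)), pair(e, pair(e, b)))), pair(pair(e, b), pair(e, e)))), e)  →  pair(pair(pair(b, e), f(pair(pair(pair(e, e), b), f(pair(pair(b, b), pair(b, e)), pair(e, pair(e, b)))), pair(pair(e, b), pair(e, e)))), e)   [R6 at 1.1]
2. pair(pair(pair(b, e), f(pair(pair(pair(e, e), b), f(pair(pair(b, b), pair(b, e)), pair(e, pair(e, b)))), pair(pair(e, b), pair(e, e)))), e)  →  pair(pair(pair(b, e), f(pair(pair(pair(e, e), b), pair(b, b)), pair(pair(e, b), pair(e, e)))), e)   [R8 at 1.2.1.2]
3. pair(pair(pair(b, e), f(pair(pair(pair(e, e), b), pair(b, b)), pair(pair(e, b), pair(e, e)))), e)  →  pair(pair(pair(b, e), pair(e, e)), e)   [R3 at 1.2]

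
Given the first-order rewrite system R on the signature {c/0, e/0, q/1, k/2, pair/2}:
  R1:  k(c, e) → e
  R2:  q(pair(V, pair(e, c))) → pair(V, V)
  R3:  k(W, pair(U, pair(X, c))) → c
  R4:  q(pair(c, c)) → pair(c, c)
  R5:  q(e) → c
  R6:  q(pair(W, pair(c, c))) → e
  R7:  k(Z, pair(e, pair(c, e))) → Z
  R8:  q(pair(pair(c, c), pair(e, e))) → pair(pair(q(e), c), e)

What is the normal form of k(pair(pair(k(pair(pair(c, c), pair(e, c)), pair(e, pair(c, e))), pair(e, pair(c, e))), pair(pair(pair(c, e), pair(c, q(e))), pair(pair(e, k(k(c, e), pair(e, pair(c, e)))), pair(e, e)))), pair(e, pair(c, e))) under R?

1. k(pair(pair(k(pair(pair(c, c), pair(e, c)), pair(e, pair(c, e))), pair(e, pair(c, e))), pair(pair(pair(c, e), pair(c, q(e))), pair(pair(e, k(k(c, e), pair(e, pair(c, e)))), pair(e, e)))), pair(e, pair(c, e)))  →  pair(pair(k(pair(pair(c, c), pair(e, c)), pair(e, pair(c, e))), pair(e, pair(c, e))), pair(pair(pair(c, e), pair(c, q(e))), pair(pair(e, k(k(c, e), pair(e, pair(c, e)))), pair(e, e))))   [R7 at ε]
2. pair(pair(k(pair(pair(c, c), pair(e, c)), pair(e, pair(c, e))), pair(e, pair(c, e))), pair(pair(pair(c, e), pair(c, q(e))), pair(pair(e, k(k(c, e), pair(e, pair(c, e)))), pair(e, e))))  →  pair(pair(pair(pair(c, c), pair(e, c)), pair(e, pair(c, e))), pair(pair(pair(c, e), pair(c, q(e))), pair(pair(e, k(k(c, e), pair(e, pair(c, e)))), pair(e, e))))   [R7 at 1.1]
3. pair(pair(pair(pair(c, c), pair(e, c)), pair(e, pair(c, e))), pair(pair(pair(c, e), pair(c, q(e))), pair(pair(e, k(k(c, e), pair(e, pair(c, e)))), pair(e, e))))  →  pair(pair(pair(pair(c, c), pair(e, c)), pair(e, pair(c, e))), pair(pair(pair(c, e), pair(c, c)), pair(pair(e, k(k(c, e), pair(e, pair(c, e)))), pair(e, e))))   [R5 at 2.1.2.2]
4. pair(pair(pair(pair(c, c), pair(e, c)), pair(e, pair(c, e))), pair(pair(pair(c, e), pair(c, c)), pair(pair(e, k(k(c, e), pair(e, pair(c, e)))), pair(e, e))))  →  pair(pair(pair(pair(c, c), pair(e, c)), pair(e, pair(c, e))), pair(pair(pair(c, e), pair(c, c)), pair(pair(e, k(c, e)), pair(e, e))))   [R7 at 2.2.1.2]
5. pair(pair(pair(pair(c, c), pair(e, c)), pair(e, pair(c, e))), pair(pair(pair(c, e), pair(c, c)), pair(pair(e, k(c, e)), pair(e, e))))  →  pair(pair(pair(pair(c, c), pair(e, c)), pair(e, pair(c, e))), pair(pair(pair(c, e), pair(c, c)), pair(pair(e, e), pair(e, e))))   [R1 at 2.2.1.2]

pair(pair(pair(pair(c, c), pair(e, c)), pair(e, pair(c, e))), pair(pair(pair(c, e), pair(c, c)), pair(pair(e, e), pair(e, e))))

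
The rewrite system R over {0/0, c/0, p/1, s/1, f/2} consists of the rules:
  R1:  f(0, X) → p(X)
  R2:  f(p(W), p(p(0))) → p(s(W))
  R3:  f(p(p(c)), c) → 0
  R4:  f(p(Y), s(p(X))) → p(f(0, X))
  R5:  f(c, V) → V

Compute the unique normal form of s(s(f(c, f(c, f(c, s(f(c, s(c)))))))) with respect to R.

1. s(s(f(c, f(c, f(c, s(f(c, s(c))))))))  →  s(s(f(c, f(c, s(f(c, s(c)))))))   [R5 at 1.1]
2. s(s(f(c, f(c, s(f(c, s(c)))))))  →  s(s(f(c, s(f(c, s(c))))))   [R5 at 1.1]
3. s(s(f(c, s(f(c, s(c))))))  →  s(s(s(f(c, s(c)))))   [R5 at 1.1]
4. s(s(s(f(c, s(c)))))  →  s(s(s(s(c))))   [R5 at 1.1.1]

s(s(s(s(c))))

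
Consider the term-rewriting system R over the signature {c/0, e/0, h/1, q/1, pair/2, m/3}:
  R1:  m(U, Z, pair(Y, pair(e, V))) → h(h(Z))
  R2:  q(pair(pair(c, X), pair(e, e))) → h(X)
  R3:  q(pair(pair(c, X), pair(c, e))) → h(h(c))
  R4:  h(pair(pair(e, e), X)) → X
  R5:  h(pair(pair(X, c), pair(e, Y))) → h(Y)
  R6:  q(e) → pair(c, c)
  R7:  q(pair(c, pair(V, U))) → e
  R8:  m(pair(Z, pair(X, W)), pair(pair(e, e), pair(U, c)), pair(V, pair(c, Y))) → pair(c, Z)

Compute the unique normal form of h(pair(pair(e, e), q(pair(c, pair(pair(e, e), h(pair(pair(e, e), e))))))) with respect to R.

e

1. h(pair(pair(e, e), q(pair(c, pair(pair(e, e), h(pair(pair(e, e), e)))))))  →  q(pair(c, pair(pair(e, e), h(pair(pair(e, e), e)))))   [R4 at ε]
2. q(pair(c, pair(pair(e, e), h(pair(pair(e, e), e)))))  →  e   [R7 at ε]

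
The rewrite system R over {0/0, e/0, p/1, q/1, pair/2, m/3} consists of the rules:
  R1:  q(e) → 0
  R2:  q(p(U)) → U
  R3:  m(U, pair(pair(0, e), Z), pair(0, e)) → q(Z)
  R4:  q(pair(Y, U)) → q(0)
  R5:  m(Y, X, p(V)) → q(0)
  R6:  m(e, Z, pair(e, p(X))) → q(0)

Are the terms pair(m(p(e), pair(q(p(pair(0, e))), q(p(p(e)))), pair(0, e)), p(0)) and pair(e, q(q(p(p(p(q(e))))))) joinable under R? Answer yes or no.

Reduce t₁ = pair(m(p(e), pair(q(p(pair(0, e))), q(p(p(e)))), pair(0, e)), p(0)):
1. pair(m(p(e), pair(q(p(pair(0, e))), q(p(p(e)))), pair(0, e)), p(0))  →  pair(m(p(e), pair(pair(0, e), q(p(p(e)))), pair(0, e)), p(0))   [R2 at 1.2.1]
2. pair(m(p(e), pair(pair(0, e), q(p(p(e)))), pair(0, e)), p(0))  →  pair(q(q(p(p(e)))), p(0))   [R3 at 1]
3. pair(q(q(p(p(e)))), p(0))  →  pair(q(p(e)), p(0))   [R2 at 1.1]
4. pair(q(p(e)), p(0))  →  pair(e, p(0))   [R2 at 1]

Reduce t₂ = pair(e, q(q(p(p(p(q(e))))))):
1. pair(e, q(q(p(p(p(q(e)))))))  →  pair(e, q(p(p(q(e)))))   [R2 at 2.1]
2. pair(e, q(p(p(q(e)))))  →  pair(e, p(q(e)))   [R2 at 2]
3. pair(e, p(q(e)))  →  pair(e, p(0))   [R1 at 2.1]

yes — NF(t₁) = pair(e, p(0)), NF(t₂) = pair(e, p(0))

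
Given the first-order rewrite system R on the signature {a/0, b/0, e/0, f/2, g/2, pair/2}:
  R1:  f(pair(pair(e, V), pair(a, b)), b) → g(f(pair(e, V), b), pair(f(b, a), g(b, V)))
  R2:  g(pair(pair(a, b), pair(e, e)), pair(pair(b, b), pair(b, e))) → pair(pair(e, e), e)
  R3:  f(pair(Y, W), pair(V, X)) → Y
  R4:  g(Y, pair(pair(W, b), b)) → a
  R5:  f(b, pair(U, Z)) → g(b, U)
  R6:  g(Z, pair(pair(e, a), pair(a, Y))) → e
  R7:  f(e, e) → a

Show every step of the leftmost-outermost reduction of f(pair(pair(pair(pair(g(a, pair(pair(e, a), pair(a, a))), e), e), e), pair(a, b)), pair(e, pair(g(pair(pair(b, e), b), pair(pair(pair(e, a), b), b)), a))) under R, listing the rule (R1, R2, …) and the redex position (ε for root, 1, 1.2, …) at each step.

1. f(pair(pair(pair(pair(g(a, pair(pair(e, a), pair(a, a))), e), e), e), pair(a, b)), pair(e, pair(g(pair(pair(b, e), b), pair(pair(pair(e, a), b), b)), a)))  →  pair(pair(pair(g(a, pair(pair(e, a), pair(a, a))), e), e), e)   [R3 at ε]
2. pair(pair(pair(g(a, pair(pair(e, a), pair(a, a))), e), e), e)  →  pair(pair(pair(e, e), e), e)   [R6 at 1.1.1]

pair(pair(pair(e, e), e), e)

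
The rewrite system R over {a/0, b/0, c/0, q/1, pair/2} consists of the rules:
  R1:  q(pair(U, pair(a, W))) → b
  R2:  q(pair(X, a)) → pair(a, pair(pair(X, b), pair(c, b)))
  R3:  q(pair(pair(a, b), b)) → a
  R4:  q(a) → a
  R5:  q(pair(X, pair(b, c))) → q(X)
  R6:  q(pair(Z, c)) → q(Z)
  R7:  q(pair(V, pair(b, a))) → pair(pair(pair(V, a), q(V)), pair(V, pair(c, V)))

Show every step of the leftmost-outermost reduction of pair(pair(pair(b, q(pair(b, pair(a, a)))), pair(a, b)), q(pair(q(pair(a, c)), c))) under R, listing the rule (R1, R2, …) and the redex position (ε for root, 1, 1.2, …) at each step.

1. pair(pair(pair(b, q(pair(b, pair(a, a)))), pair(a, b)), q(pair(q(pair(a, c)), c)))  →  pair(pair(pair(b, b), pair(a, b)), q(pair(q(pair(a, c)), c)))   [R1 at 1.1.2]
2. pair(pair(pair(b, b), pair(a, b)), q(pair(q(pair(a, c)), c)))  →  pair(pair(pair(b, b), pair(a, b)), q(q(pair(a, c))))   [R6 at 2]
3. pair(pair(pair(b, b), pair(a, b)), q(q(pair(a, c))))  →  pair(pair(pair(b, b), pair(a, b)), q(q(a)))   [R6 at 2.1]
4. pair(pair(pair(b, b), pair(a, b)), q(q(a)))  →  pair(pair(pair(b, b), pair(a, b)), q(a))   [R4 at 2.1]
5. pair(pair(pair(b, b), pair(a, b)), q(a))  →  pair(pair(pair(b, b), pair(a, b)), a)   [R4 at 2]

pair(pair(pair(b, b), pair(a, b)), a)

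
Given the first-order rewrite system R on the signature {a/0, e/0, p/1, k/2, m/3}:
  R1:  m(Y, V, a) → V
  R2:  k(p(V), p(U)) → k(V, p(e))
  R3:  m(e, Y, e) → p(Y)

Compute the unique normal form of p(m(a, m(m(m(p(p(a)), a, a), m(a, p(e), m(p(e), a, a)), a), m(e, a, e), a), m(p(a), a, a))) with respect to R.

1. p(m(a, m(m(m(p(p(a)), a, a), m(a, p(e), m(p(e), a, a)), a), m(e, a, e), a), m(p(a), a, a)))  →  p(m(a, m(e, a, e), m(p(a), a, a)))   [R1 at 1.2]
2. p(m(a, m(e, a, e), m(p(a), a, a)))  →  p(m(a, p(a), m(p(a), a, a)))   [R3 at 1.2]
3. p(m(a, p(a), m(p(a), a, a)))  →  p(m(a, p(a), a))   [R1 at 1.3]
4. p(m(a, p(a), a))  →  p(p(a))   [R1 at 1]

p(p(a))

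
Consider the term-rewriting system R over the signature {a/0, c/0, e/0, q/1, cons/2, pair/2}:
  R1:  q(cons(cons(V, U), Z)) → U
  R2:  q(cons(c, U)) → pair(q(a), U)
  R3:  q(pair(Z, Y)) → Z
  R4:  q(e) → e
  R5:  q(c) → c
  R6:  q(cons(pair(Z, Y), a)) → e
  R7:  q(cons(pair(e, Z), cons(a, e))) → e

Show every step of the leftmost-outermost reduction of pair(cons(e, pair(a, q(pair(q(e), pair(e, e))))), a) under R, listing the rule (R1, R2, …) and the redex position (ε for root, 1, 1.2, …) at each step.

1. pair(cons(e, pair(a, q(pair(q(e), pair(e, e))))), a)  →  pair(cons(e, pair(a, q(e))), a)   [R3 at 1.2.2]
2. pair(cons(e, pair(a, q(e))), a)  →  pair(cons(e, pair(a, e)), a)   [R4 at 1.2.2]

pair(cons(e, pair(a, e)), a)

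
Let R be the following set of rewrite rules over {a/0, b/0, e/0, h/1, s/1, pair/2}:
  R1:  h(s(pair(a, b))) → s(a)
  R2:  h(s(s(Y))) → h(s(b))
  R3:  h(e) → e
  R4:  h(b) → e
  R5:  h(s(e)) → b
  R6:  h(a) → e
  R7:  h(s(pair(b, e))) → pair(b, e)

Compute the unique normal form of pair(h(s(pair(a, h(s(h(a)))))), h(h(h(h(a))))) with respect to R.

pair(s(a), e)

1. pair(h(s(pair(a, h(s(h(a)))))), h(h(h(h(a)))))  →  pair(h(s(pair(a, h(s(e))))), h(h(h(h(a)))))   [R6 at 1.1.1.2.1.1]
2. pair(h(s(pair(a, h(s(e))))), h(h(h(h(a)))))  →  pair(h(s(pair(a, b))), h(h(h(h(a)))))   [R5 at 1.1.1.2]
3. pair(h(s(pair(a, b))), h(h(h(h(a)))))  →  pair(s(a), h(h(h(h(a)))))   [R1 at 1]
4. pair(s(a), h(h(h(h(a)))))  →  pair(s(a), h(h(h(e))))   [R6 at 2.1.1.1]
5. pair(s(a), h(h(h(e))))  →  pair(s(a), h(h(e)))   [R3 at 2.1.1]
6. pair(s(a), h(h(e)))  →  pair(s(a), h(e))   [R3 at 2.1]
7. pair(s(a), h(e))  →  pair(s(a), e)   [R3 at 2]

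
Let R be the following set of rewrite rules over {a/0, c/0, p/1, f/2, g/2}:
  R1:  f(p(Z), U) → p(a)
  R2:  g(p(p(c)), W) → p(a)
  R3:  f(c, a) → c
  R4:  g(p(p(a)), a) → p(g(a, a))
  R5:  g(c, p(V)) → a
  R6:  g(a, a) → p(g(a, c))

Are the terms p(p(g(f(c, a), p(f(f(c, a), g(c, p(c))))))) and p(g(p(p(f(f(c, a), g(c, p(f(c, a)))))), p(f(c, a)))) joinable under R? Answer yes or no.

yes — NF(t₁) = p(p(a)), NF(t₂) = p(p(a))

Reduce t₁ = p(p(g(f(c, a), p(f(f(c, a), g(c, p(c))))))):
1. p(p(g(f(c, a), p(f(f(c, a), g(c, p(c)))))))  →  p(p(g(c, p(f(f(c, a), g(c, p(c)))))))   [R3 at 1.1.1]
2. p(p(g(c, p(f(f(c, a), g(c, p(c)))))))  →  p(p(a))   [R5 at 1.1]

Reduce t₂ = p(g(p(p(f(f(c, a), g(c, p(f(c, a)))))), p(f(c, a)))):
1. p(g(p(p(f(f(c, a), g(c, p(f(c, a)))))), p(f(c, a))))  →  p(g(p(p(f(c, g(c, p(f(c, a)))))), p(f(c, a))))   [R3 at 1.1.1.1.1]
2. p(g(p(p(f(c, g(c, p(f(c, a)))))), p(f(c, a))))  →  p(g(p(p(f(c, a))), p(f(c, a))))   [R5 at 1.1.1.1.2]
3. p(g(p(p(f(c, a))), p(f(c, a))))  →  p(g(p(p(c)), p(f(c, a))))   [R3 at 1.1.1.1]
4. p(g(p(p(c)), p(f(c, a))))  →  p(p(a))   [R2 at 1]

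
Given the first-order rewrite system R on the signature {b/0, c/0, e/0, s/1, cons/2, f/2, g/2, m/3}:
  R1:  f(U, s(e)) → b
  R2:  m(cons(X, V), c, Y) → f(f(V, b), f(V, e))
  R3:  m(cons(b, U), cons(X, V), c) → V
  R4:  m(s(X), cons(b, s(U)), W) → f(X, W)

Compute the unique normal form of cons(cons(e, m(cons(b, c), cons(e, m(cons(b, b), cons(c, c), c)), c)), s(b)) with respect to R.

cons(cons(e, c), s(b))

1. cons(cons(e, m(cons(b, c), cons(e, m(cons(b, b), cons(c, c), c)), c)), s(b))  →  cons(cons(e, m(cons(b, b), cons(c, c), c)), s(b))   [R3 at 1.2]
2. cons(cons(e, m(cons(b, b), cons(c, c), c)), s(b))  →  cons(cons(e, c), s(b))   [R3 at 1.2]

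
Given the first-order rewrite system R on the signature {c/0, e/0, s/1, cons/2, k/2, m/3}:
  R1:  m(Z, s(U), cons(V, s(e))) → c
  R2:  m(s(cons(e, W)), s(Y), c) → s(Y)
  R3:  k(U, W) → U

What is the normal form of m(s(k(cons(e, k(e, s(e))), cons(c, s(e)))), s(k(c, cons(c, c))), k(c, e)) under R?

1. m(s(k(cons(e, k(e, s(e))), cons(c, s(e)))), s(k(c, cons(c, c))), k(c, e))  →  m(s(cons(e, k(e, s(e)))), s(k(c, cons(c, c))), k(c, e))   [R3 at 1.1]
2. m(s(cons(e, k(e, s(e)))), s(k(c, cons(c, c))), k(c, e))  →  m(s(cons(e, e)), s(k(c, cons(c, c))), k(c, e))   [R3 at 1.1.2]
3. m(s(cons(e, e)), s(k(c, cons(c, c))), k(c, e))  →  m(s(cons(e, e)), s(c), k(c, e))   [R3 at 2.1]
4. m(s(cons(e, e)), s(c), k(c, e))  →  m(s(cons(e, e)), s(c), c)   [R3 at 3]
5. m(s(cons(e, e)), s(c), c)  →  s(c)   [R2 at ε]

s(c)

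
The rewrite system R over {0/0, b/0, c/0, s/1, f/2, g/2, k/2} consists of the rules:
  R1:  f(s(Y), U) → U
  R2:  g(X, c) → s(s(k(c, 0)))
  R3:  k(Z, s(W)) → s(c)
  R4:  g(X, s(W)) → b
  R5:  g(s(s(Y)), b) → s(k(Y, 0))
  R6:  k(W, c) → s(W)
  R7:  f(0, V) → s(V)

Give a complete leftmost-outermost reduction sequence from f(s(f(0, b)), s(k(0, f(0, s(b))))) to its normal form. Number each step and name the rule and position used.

s(s(c))

1. f(s(f(0, b)), s(k(0, f(0, s(b)))))  →  s(k(0, f(0, s(b))))   [R1 at ε]
2. s(k(0, f(0, s(b))))  →  s(k(0, s(s(b))))   [R7 at 1.2]
3. s(k(0, s(s(b))))  →  s(s(c))   [R3 at 1]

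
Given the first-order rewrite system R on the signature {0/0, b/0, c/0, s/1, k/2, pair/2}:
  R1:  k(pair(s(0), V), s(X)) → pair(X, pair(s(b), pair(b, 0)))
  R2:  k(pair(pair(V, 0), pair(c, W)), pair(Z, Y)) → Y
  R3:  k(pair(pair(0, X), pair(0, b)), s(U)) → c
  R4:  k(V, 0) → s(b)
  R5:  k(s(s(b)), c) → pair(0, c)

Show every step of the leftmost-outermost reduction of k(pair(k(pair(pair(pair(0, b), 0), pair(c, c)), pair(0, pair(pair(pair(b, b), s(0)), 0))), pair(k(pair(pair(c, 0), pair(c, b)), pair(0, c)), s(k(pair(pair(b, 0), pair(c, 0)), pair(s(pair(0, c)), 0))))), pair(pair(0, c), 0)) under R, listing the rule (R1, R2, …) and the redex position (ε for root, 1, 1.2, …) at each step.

1. k(pair(k(pair(pair(pair(0, b), 0), pair(c, c)), pair(0, pair(pair(pair(b, b), s(0)), 0))), pair(k(pair(pair(c, 0), pair(c, b)), pair(0, c)), s(k(pair(pair(b, 0), pair(c, 0)), pair(s(pair(0, c)), 0))))), pair(pair(0, c), 0))  →  k(pair(pair(pair(pair(b, b), s(0)), 0), pair(k(pair(pair(c, 0), pair(c, b)), pair(0, c)), s(k(pair(pair(b, 0), pair(c, 0)), pair(s(pair(0, c)), 0))))), pair(pair(0, c), 0))   [R2 at 1.1]
2. k(pair(pair(pair(pair(b, b), s(0)), 0), pair(k(pair(pair(c, 0), pair(c, b)), pair(0, c)), s(k(pair(pair(b, 0), pair(c, 0)), pair(s(pair(0, c)), 0))))), pair(pair(0, c), 0))  →  k(pair(pair(pair(pair(b, b), s(0)), 0), pair(c, s(k(pair(pair(b, 0), pair(c, 0)), pair(s(pair(0, c)), 0))))), pair(pair(0, c), 0))   [R2 at 1.2.1]
3. k(pair(pair(pair(pair(b, b), s(0)), 0), pair(c, s(k(pair(pair(b, 0), pair(c, 0)), pair(s(pair(0, c)), 0))))), pair(pair(0, c), 0))  →  0   [R2 at ε]

0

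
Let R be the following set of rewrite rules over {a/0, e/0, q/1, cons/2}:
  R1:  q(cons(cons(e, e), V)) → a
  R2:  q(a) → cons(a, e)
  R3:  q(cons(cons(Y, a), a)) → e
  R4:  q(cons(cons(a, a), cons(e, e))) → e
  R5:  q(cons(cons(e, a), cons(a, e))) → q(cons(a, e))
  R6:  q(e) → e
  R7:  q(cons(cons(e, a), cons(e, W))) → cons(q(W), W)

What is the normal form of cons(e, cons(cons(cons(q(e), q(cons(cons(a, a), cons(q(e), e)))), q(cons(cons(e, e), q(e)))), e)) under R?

1. cons(e, cons(cons(cons(q(e), q(cons(cons(a, a), cons(q(e), e)))), q(cons(cons(e, e), q(e)))), e))  →  cons(e, cons(cons(cons(e, q(cons(cons(a, a), cons(q(e), e)))), q(cons(cons(e, e), q(e)))), e))   [R6 at 2.1.1.1]
2. cons(e, cons(cons(cons(e, q(cons(cons(a, a), cons(q(e), e)))), q(cons(cons(e, e), q(e)))), e))  →  cons(e, cons(cons(cons(e, q(cons(cons(a, a), cons(e, e)))), q(cons(cons(e, e), q(e)))), e))   [R6 at 2.1.1.2.1.2.1]
3. cons(e, cons(cons(cons(e, q(cons(cons(a, a), cons(e, e)))), q(cons(cons(e, e), q(e)))), e))  →  cons(e, cons(cons(cons(e, e), q(cons(cons(e, e), q(e)))), e))   [R4 at 2.1.1.2]
4. cons(e, cons(cons(cons(e, e), q(cons(cons(e, e), q(e)))), e))  →  cons(e, cons(cons(cons(e, e), a), e))   [R1 at 2.1.2]

cons(e, cons(cons(cons(e, e), a), e))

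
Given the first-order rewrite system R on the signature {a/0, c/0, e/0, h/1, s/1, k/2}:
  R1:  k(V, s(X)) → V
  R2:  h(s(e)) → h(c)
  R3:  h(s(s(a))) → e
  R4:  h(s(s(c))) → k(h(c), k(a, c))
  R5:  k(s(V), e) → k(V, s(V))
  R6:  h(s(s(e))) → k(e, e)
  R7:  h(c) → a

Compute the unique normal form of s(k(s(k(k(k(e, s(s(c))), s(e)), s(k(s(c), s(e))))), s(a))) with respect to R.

1. s(k(s(k(k(k(e, s(s(c))), s(e)), s(k(s(c), s(e))))), s(a)))  →  s(s(k(k(k(e, s(s(c))), s(e)), s(k(s(c), s(e))))))   [R1 at 1]
2. s(s(k(k(k(e, s(s(c))), s(e)), s(k(s(c), s(e))))))  →  s(s(k(k(e, s(s(c))), s(e))))   [R1 at 1.1]
3. s(s(k(k(e, s(s(c))), s(e))))  →  s(s(k(e, s(s(c)))))   [R1 at 1.1]
4. s(s(k(e, s(s(c)))))  →  s(s(e))   [R1 at 1.1]

s(s(e))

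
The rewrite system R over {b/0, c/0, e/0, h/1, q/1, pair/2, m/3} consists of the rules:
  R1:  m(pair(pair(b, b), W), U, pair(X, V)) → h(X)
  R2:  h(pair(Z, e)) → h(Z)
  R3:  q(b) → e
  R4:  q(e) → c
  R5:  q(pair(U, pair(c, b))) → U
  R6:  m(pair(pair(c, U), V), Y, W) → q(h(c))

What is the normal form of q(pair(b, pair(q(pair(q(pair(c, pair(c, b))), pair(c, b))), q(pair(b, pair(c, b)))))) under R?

1. q(pair(b, pair(q(pair(q(pair(c, pair(c, b))), pair(c, b))), q(pair(b, pair(c, b))))))  →  q(pair(b, pair(q(pair(c, pair(c, b))), q(pair(b, pair(c, b))))))   [R5 at 1.2.1]
2. q(pair(b, pair(q(pair(c, pair(c, b))), q(pair(b, pair(c, b))))))  →  q(pair(b, pair(c, q(pair(b, pair(c, b))))))   [R5 at 1.2.1]
3. q(pair(b, pair(c, q(pair(b, pair(c, b))))))  →  q(pair(b, pair(c, b)))   [R5 at 1.2.2]
4. q(pair(b, pair(c, b)))  →  b   [R5 at ε]

b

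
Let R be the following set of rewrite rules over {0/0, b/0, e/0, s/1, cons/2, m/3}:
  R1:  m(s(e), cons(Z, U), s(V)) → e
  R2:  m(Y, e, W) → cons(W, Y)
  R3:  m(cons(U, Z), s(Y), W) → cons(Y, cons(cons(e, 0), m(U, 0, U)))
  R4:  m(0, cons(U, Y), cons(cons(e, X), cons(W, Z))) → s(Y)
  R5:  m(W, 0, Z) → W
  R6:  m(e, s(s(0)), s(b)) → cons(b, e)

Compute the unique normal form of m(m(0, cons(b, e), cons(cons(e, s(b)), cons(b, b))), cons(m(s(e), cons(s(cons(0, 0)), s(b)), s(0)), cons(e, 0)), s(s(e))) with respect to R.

1. m(m(0, cons(b, e), cons(cons(e, s(b)), cons(b, b))), cons(m(s(e), cons(s(cons(0, 0)), s(b)), s(0)), cons(e, 0)), s(s(e)))  →  m(s(e), cons(m(s(e), cons(s(cons(0, 0)), s(b)), s(0)), cons(e, 0)), s(s(e)))   [R4 at 1]
2. m(s(e), cons(m(s(e), cons(s(cons(0, 0)), s(b)), s(0)), cons(e, 0)), s(s(e)))  →  e   [R1 at ε]

e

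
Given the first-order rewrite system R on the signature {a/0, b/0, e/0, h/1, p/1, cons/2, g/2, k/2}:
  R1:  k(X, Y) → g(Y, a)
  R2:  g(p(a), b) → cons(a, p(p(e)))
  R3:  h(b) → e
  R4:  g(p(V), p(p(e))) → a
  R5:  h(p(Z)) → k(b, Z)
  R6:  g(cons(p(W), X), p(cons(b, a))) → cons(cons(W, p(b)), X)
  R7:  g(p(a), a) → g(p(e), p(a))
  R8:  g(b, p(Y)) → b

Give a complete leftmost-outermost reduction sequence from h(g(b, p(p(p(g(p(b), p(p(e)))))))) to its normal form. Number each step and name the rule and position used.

1. h(g(b, p(p(p(g(p(b), p(p(e))))))))  →  h(b)   [R8 at 1]
2. h(b)  →  e   [R3 at ε]

e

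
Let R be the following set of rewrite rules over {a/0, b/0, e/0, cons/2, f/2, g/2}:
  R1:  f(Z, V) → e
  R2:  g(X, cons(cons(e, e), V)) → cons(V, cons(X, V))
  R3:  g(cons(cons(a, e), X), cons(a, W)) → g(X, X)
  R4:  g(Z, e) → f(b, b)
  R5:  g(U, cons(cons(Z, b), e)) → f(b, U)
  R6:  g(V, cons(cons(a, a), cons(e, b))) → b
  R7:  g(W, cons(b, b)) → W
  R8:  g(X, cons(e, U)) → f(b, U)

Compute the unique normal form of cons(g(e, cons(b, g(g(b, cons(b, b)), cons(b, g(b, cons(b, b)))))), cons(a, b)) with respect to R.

cons(e, cons(a, b))

1. cons(g(e, cons(b, g(g(b, cons(b, b)), cons(b, g(b, cons(b, b)))))), cons(a, b))  →  cons(g(e, cons(b, g(b, cons(b, g(b, cons(b, b)))))), cons(a, b))   [R7 at 1.2.2.1]
2. cons(g(e, cons(b, g(b, cons(b, g(b, cons(b, b)))))), cons(a, b))  →  cons(g(e, cons(b, g(b, cons(b, b)))), cons(a, b))   [R7 at 1.2.2.2.2]
3. cons(g(e, cons(b, g(b, cons(b, b)))), cons(a, b))  →  cons(g(e, cons(b, b)), cons(a, b))   [R7 at 1.2.2]
4. cons(g(e, cons(b, b)), cons(a, b))  →  cons(e, cons(a, b))   [R7 at 1]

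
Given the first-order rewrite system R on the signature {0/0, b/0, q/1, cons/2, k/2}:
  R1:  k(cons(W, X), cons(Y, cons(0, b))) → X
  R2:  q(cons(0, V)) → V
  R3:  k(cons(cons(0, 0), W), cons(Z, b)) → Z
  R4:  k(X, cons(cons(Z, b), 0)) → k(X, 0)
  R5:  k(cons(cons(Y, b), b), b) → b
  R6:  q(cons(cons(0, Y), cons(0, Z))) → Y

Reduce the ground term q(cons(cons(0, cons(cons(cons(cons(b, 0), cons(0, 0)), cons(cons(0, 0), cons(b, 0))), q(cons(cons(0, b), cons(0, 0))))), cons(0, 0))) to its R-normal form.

cons(cons(cons(cons(b, 0), cons(0, 0)), cons(cons(0, 0), cons(b, 0))), b)

1. q(cons(cons(0, cons(cons(cons(cons(b, 0), cons(0, 0)), cons(cons(0, 0), cons(b, 0))), q(cons(cons(0, b), cons(0, 0))))), cons(0, 0)))  →  cons(cons(cons(cons(b, 0), cons(0, 0)), cons(cons(0, 0), cons(b, 0))), q(cons(cons(0, b), cons(0, 0))))   [R6 at ε]
2. cons(cons(cons(cons(b, 0), cons(0, 0)), cons(cons(0, 0), cons(b, 0))), q(cons(cons(0, b), cons(0, 0))))  →  cons(cons(cons(cons(b, 0), cons(0, 0)), cons(cons(0, 0), cons(b, 0))), b)   [R6 at 2]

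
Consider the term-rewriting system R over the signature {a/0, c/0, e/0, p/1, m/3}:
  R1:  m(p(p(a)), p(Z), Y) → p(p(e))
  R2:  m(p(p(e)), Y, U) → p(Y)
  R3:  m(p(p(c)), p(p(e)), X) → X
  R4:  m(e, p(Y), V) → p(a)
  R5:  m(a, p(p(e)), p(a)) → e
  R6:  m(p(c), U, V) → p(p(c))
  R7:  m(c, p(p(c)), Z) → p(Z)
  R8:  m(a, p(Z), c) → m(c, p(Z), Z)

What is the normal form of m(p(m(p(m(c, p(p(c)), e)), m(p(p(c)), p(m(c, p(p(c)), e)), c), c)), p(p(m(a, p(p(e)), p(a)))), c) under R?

c

1. m(p(m(p(m(c, p(p(c)), e)), m(p(p(c)), p(m(c, p(p(c)), e)), c), c)), p(p(m(a, p(p(e)), p(a)))), c)  →  m(p(m(p(p(e)), m(p(p(c)), p(m(c, p(p(c)), e)), c), c)), p(p(m(a, p(p(e)), p(a)))), c)   [R7 at 1.1.1.1]
2. m(p(m(p(p(e)), m(p(p(c)), p(m(c, p(p(c)), e)), c), c)), p(p(m(a, p(p(e)), p(a)))), c)  →  m(p(p(m(p(p(c)), p(m(c, p(p(c)), e)), c))), p(p(m(a, p(p(e)), p(a)))), c)   [R2 at 1.1]
3. m(p(p(m(p(p(c)), p(m(c, p(p(c)), e)), c))), p(p(m(a, p(p(e)), p(a)))), c)  →  m(p(p(m(p(p(c)), p(p(e)), c))), p(p(m(a, p(p(e)), p(a)))), c)   [R7 at 1.1.1.2.1]
4. m(p(p(m(p(p(c)), p(p(e)), c))), p(p(m(a, p(p(e)), p(a)))), c)  →  m(p(p(c)), p(p(m(a, p(p(e)), p(a)))), c)   [R3 at 1.1.1]
5. m(p(p(c)), p(p(m(a, p(p(e)), p(a)))), c)  →  m(p(p(c)), p(p(e)), c)   [R5 at 2.1.1]
6. m(p(p(c)), p(p(e)), c)  →  c   [R3 at ε]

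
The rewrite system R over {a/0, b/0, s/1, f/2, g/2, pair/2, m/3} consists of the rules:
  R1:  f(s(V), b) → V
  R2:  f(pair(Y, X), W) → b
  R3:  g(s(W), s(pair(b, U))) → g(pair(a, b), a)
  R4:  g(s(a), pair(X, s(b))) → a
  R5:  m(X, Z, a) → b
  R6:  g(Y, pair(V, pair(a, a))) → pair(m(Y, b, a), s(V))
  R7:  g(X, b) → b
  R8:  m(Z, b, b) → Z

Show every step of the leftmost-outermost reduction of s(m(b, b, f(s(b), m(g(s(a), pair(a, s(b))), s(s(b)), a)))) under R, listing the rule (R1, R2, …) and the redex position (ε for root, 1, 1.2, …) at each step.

1. s(m(b, b, f(s(b), m(g(s(a), pair(a, s(b))), s(s(b)), a))))  →  s(m(b, b, f(s(b), b)))   [R5 at 1.3.2]
2. s(m(b, b, f(s(b), b)))  →  s(m(b, b, b))   [R1 at 1.3]
3. s(m(b, b, b))  →  s(b)   [R8 at 1]

s(b)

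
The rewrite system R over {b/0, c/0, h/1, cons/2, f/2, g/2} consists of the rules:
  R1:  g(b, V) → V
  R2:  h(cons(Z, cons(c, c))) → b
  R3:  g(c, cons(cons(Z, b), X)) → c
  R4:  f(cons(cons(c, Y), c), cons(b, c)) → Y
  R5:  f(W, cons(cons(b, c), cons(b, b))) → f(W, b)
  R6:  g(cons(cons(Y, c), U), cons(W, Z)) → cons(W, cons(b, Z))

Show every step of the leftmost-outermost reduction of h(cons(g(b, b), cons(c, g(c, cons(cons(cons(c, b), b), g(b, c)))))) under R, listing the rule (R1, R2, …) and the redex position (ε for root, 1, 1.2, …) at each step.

b

1. h(cons(g(b, b), cons(c, g(c, cons(cons(cons(c, b), b), g(b, c))))))  →  h(cons(b, cons(c, g(c, cons(cons(cons(c, b), b), g(b, c))))))   [R1 at 1.1]
2. h(cons(b, cons(c, g(c, cons(cons(cons(c, b), b), g(b, c))))))  →  h(cons(b, cons(c, c)))   [R3 at 1.2.2]
3. h(cons(b, cons(c, c)))  →  b   [R2 at ε]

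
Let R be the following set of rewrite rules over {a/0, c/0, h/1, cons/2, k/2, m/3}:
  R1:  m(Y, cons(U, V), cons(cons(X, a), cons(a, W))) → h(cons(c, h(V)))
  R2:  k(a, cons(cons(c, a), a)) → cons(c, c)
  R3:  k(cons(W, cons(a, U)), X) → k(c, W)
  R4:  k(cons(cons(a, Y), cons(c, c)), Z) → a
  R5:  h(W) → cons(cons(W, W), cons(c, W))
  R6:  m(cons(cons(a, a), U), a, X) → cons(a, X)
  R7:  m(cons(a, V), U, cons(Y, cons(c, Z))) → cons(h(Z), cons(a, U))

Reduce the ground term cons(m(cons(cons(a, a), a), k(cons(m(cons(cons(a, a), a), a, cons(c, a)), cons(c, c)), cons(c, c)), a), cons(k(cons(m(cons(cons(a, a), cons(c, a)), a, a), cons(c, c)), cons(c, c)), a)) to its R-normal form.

cons(cons(a, a), cons(a, a))

1. cons(m(cons(cons(a, a), a), k(cons(m(cons(cons(a, a), a), a, cons(c, a)), cons(c, c)), cons(c, c)), a), cons(k(cons(m(cons(cons(a, a), cons(c, a)), a, a), cons(c, c)), cons(c, c)), a))  →  cons(m(cons(cons(a, a), a), k(cons(cons(a, cons(c, a)), cons(c, c)), cons(c, c)), a), cons(k(cons(m(cons(cons(a, a), cons(c, a)), a, a), cons(c, c)), cons(c, c)), a))   [R6 at 1.2.1.1]
2. cons(m(cons(cons(a, a), a), k(cons(cons(a, cons(c, a)), cons(c, c)), cons(c, c)), a), cons(k(cons(m(cons(cons(a, a), cons(c, a)), a, a), cons(c, c)), cons(c, c)), a))  →  cons(m(cons(cons(a, a), a), a, a), cons(k(cons(m(cons(cons(a, a), cons(c, a)), a, a), cons(c, c)), cons(c, c)), a))   [R4 at 1.2]
3. cons(m(cons(cons(a, a), a), a, a), cons(k(cons(m(cons(cons(a, a), cons(c, a)), a, a), cons(c, c)), cons(c, c)), a))  →  cons(cons(a, a), cons(k(cons(m(cons(cons(a, a), cons(c, a)), a, a), cons(c, c)), cons(c, c)), a))   [R6 at 1]
4. cons(cons(a, a), cons(k(cons(m(cons(cons(a, a), cons(c, a)), a, a), cons(c, c)), cons(c, c)), a))  →  cons(cons(a, a), cons(k(cons(cons(a, a), cons(c, c)), cons(c, c)), a))   [R6 at 2.1.1.1]
5. cons(cons(a, a), cons(k(cons(cons(a, a), cons(c, c)), cons(c, c)), a))  →  cons(cons(a, a), cons(a, a))   [R4 at 2.1]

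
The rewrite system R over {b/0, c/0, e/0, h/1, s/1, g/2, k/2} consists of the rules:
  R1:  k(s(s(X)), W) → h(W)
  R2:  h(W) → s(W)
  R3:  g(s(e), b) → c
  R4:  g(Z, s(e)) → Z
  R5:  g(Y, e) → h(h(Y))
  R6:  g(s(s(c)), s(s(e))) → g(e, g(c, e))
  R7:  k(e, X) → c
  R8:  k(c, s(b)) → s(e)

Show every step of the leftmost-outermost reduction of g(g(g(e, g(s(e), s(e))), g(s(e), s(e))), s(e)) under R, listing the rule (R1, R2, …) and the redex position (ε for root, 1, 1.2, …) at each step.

1. g(g(g(e, g(s(e), s(e))), g(s(e), s(e))), s(e))  →  g(g(e, g(s(e), s(e))), g(s(e), s(e)))   [R4 at ε]
2. g(g(e, g(s(e), s(e))), g(s(e), s(e)))  →  g(g(e, s(e)), g(s(e), s(e)))   [R4 at 1.2]
3. g(g(e, s(e)), g(s(e), s(e)))  →  g(e, g(s(e), s(e)))   [R4 at 1]
4. g(e, g(s(e), s(e)))  →  g(e, s(e))   [R4 at 2]
5. g(e, s(e))  →  e   [R4 at ε]

e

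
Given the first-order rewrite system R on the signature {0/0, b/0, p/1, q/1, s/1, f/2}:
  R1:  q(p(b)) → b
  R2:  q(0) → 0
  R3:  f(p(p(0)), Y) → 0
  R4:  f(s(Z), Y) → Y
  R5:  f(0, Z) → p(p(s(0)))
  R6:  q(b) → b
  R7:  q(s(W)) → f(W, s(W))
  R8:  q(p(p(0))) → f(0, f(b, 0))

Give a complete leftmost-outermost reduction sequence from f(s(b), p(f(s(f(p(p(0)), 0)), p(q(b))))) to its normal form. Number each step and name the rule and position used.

p(p(b))

1. f(s(b), p(f(s(f(p(p(0)), 0)), p(q(b)))))  →  p(f(s(f(p(p(0)), 0)), p(q(b))))   [R4 at ε]
2. p(f(s(f(p(p(0)), 0)), p(q(b))))  →  p(p(q(b)))   [R4 at 1]
3. p(p(q(b)))  →  p(p(b))   [R6 at 1.1]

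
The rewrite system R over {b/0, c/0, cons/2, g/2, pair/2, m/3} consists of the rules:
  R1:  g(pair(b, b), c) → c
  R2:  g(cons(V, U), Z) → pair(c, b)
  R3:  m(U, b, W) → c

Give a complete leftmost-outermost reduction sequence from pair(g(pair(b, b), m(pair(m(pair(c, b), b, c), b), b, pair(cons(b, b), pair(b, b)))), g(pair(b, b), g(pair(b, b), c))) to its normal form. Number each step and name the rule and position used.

1. pair(g(pair(b, b), m(pair(m(pair(c, b), b, c), b), b, pair(cons(b, b), pair(b, b)))), g(pair(b, b), g(pair(b, b), c)))  →  pair(g(pair(b, b), c), g(pair(b, b), g(pair(b, b), c)))   [R3 at 1.2]
2. pair(g(pair(b, b), c), g(pair(b, b), g(pair(b, b), c)))  →  pair(c, g(pair(b, b), g(pair(b, b), c)))   [R1 at 1]
3. pair(c, g(pair(b, b), g(pair(b, b), c)))  →  pair(c, g(pair(b, b), c))   [R1 at 2.2]
4. pair(c, g(pair(b, b), c))  →  pair(c, c)   [R1 at 2]

pair(c, c)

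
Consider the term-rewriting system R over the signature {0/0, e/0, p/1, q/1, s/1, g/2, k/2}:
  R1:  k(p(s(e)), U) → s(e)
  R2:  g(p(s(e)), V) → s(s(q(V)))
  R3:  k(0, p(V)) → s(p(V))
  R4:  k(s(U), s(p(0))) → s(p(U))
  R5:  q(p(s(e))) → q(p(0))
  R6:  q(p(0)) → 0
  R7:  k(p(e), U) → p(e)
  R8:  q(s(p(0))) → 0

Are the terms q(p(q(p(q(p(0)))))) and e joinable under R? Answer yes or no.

Reduce t₁ = q(p(q(p(q(p(0)))))):
1. q(p(q(p(q(p(0))))))  →  q(p(q(p(0))))   [R6 at 1.1.1.1]
2. q(p(q(p(0))))  →  q(p(0))   [R6 at 1.1]
3. q(p(0))  →  0   [R6 at ε]

Reduce t₂ = e:

no — NF(t₁) = 0, NF(t₂) = e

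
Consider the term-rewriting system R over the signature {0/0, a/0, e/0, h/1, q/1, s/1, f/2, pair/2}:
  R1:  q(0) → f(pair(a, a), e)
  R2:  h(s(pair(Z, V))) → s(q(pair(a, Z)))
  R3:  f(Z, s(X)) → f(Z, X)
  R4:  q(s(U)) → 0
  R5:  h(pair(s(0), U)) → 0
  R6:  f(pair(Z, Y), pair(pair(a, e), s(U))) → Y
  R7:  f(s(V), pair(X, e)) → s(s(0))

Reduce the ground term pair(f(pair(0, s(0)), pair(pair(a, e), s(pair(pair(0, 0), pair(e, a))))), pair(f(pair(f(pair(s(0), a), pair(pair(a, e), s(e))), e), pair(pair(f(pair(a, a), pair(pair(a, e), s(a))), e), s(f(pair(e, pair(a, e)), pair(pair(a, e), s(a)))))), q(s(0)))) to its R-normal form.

1. pair(f(pair(0, s(0)), pair(pair(a, e), s(pair(pair(0, 0), pair(e, a))))), pair(f(pair(f(pair(s(0), a), pair(pair(a, e), s(e))), e), pair(pair(f(pair(a, a), pair(pair(a, e), s(a))), e), s(f(pair(e, pair(a, e)), pair(pair(a, e), s(a)))))), q(s(0))))  →  pair(s(0), pair(f(pair(f(pair(s(0), a), pair(pair(a, e), s(e))), e), pair(pair(f(pair(a, a), pair(pair(a, e), s(a))), e), s(f(pair(e, pair(a, e)), pair(pair(a, e), s(a)))))), q(s(0))))   [R6 at 1]
2. pair(s(0), pair(f(pair(f(pair(s(0), a), pair(pair(a, e), s(e))), e), pair(pair(f(pair(a, a), pair(pair(a, e), s(a))), e), s(f(pair(e, pair(a, e)), pair(pair(a, e), s(a)))))), q(s(0))))  →  pair(s(0), pair(f(pair(a, e), pair(pair(f(pair(a, a), pair(pair(a, e), s(a))), e), s(f(pair(e, pair(a, e)), pair(pair(a, e), s(a)))))), q(s(0))))   [R6 at 2.1.1.1]
3. pair(s(0), pair(f(pair(a, e), pair(pair(f(pair(a, a), pair(pair(a, e), s(a))), e), s(f(pair(e, pair(a, e)), pair(pair(a, e), s(a)))))), q(s(0))))  →  pair(s(0), pair(f(pair(a, e), pair(pair(a, e), s(f(pair(e, pair(a, e)), pair(pair(a, e), s(a)))))), q(s(0))))   [R6 at 2.1.2.1.1]
4. pair(s(0), pair(f(pair(a, e), pair(pair(a, e), s(f(pair(e, pair(a, e)), pair(pair(a, e), s(a)))))), q(s(0))))  →  pair(s(0), pair(e, q(s(0))))   [R6 at 2.1]
5. pair(s(0), pair(e, q(s(0))))  →  pair(s(0), pair(e, 0))   [R4 at 2.2]

pair(s(0), pair(e, 0))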